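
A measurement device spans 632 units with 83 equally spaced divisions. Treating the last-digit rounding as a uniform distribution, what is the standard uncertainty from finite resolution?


resolution = range / divisions
resolution = 632 / 83 = 7.6144578
u_res = resolution / (2*sqrt(3))
u_res = 7.6144578 / 3.4641016
u_res = 2.1981

2.1981


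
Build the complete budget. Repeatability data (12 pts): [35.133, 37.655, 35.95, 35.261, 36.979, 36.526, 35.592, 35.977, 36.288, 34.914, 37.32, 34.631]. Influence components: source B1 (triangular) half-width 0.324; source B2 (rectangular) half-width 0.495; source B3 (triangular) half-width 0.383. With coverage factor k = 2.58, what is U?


mean = (35.133 + 37.655 + 35.95 + 35.261 + 36.979 + 36.526 + 35.592 + 35.977 + 36.288 + 34.914 + 37.32 + 34.631) / 12 = 36.01883333
s = sqrt(sum((x - mean)^2)/(n-1)) = 0.96841434
u_A = s / sqrt(n) = 0.96841434 / sqrt(12) = 0.27955714
u_B1 = 0.324 / sqrt(6) = 0.13227245
u_B2 = 0.495 / sqrt(3) = 0.28578838
u_B3 = 0.383 / sqrt(6) = 0.1563591
uc = sqrt(0.27955714^2 + 0.13227245^2 + 0.28578838^2 + 0.1563591^2) = 0.44918967
U = k * uc = 2.58 * 0.44918967
U = 1.1589

1.1589


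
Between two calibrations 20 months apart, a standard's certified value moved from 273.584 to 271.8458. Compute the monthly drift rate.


rate = (v2 - v1) / months
= (271.8458 - 273.584) / 20
= -1.7382 / 20
= -0.0869

-0.0869


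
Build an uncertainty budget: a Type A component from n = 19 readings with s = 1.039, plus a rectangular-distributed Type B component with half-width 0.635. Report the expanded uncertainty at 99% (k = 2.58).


u_A = s / sqrt(n) = 1.039 / sqrt(19) = 0.23836295
u_B = half_width / sqrt(3) = 0.635 / sqrt(3) = 0.36661742
uc = sqrt(u_A^2 + u_B^2) = sqrt(0.23836295^2 + 0.36661742^2) = 0.43729307
U = k * uc = 2.58 * 0.43729307
U = 1.1282

1.1282


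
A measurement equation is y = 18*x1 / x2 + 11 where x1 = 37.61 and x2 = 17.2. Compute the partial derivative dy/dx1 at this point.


y = 18*x1 / x2 + 11
dy/dx1 = 18/x2
Evaluate at x2 = 17.2: c1 = 18 / 17.2
c1 = 1.0465

1.0465


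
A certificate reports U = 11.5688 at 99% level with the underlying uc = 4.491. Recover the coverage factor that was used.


k = U / uc
k = 11.5688 / 4.491
k = 2.576

2.576


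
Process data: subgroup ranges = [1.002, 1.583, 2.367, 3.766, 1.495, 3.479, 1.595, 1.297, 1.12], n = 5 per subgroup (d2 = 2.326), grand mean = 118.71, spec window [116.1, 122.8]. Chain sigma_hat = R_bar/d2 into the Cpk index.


R_bar = (1.002 + 1.583 + 2.367 + 3.766 + 1.495 + 3.479 + 1.595 + 1.297 + 1.12) / 9 = 1.9671111
sigma = R_bar / d2 = 1.9671111 / 2.326 = 0.84570555
Cp = (USL - LSL)/(6*sigma) = (122.8 - 116.1)/(6*0.84570555) = 1.3204
Cpu = (122.8 - 118.71)/(3*0.84570555) = 1.6121
Cpl = (118.71 - 116.1)/(3*0.84570555) = 1.0287
Cpk = min(Cpu, Cpl) = 1.0287

1.0287


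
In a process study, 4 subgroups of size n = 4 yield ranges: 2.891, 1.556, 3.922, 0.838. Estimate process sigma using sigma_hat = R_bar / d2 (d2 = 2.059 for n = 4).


R_bar = (2.891 + 1.556 + 3.922 + 0.838) / 4
R_bar = 9.207 / 4 = 2.30175
sigma_hat = R_bar / d2 = 2.30175 / 2.059 = 1.1179

1.1179


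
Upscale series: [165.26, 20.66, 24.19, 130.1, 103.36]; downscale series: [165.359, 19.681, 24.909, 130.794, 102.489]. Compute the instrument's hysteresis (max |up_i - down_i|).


|165.26 - 165.359| = 0.0990
|20.66 - 19.681| = 0.9790
|24.19 - 24.909| = 0.7190
|130.1 - 130.794| = 0.6940
|103.36 - 102.489| = 0.8710
hysteresis = max(diffs) = 0.9790

0.9790


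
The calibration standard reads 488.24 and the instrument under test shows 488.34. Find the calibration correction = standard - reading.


Correction = standard - reading
= 488.24 - 488.34
= -0.1000

-0.1000


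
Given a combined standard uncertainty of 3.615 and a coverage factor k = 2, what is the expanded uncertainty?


U = k * uc
U = 2 * 3.615
U = 7.2300

7.2300


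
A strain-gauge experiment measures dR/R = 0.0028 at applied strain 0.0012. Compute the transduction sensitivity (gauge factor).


GF = (dR/R) / epsilon
= 0.0028 / 0.0012
= 2.3333

2.3333


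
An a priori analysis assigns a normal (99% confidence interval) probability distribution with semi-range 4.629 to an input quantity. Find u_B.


u_B = half_width / 2.576
u_B = 4.629 / 2.576
u_B = 1.7970

1.7970


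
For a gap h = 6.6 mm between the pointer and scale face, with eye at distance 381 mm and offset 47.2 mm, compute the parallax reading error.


error = h * offset / d
= 6.6 * 47.2 / 381
= 0.8176

0.8176


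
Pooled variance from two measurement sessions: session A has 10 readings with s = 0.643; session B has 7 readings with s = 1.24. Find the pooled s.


s_p = sqrt(((n1-1)*s1^2 + (n2-1)*s2^2) / (n1+n2-2))
numerator = (10-1)*0.643^2 + (7-1)*1.24^2 = 3.721041 + 9.2256 = 12.946641
denominator = 10 + 7 - 2 = 15
s_p^2 = 12.946641 / 15 = 0.8631094
s_p = sqrt(0.8631094) = 0.9290

0.9290


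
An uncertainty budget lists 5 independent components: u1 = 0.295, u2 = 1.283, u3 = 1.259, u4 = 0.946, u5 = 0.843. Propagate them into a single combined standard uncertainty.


uc = sqrt(0.295^2 + 1.283^2 + 1.259^2 + 0.946^2 + 0.843^2)
uc = sqrt(4.92376)
uc = 2.2190

2.2190


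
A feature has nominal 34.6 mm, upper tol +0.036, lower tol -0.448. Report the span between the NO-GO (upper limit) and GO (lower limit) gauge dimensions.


GO = nominal - lower_tol (smallest hole = maximum material condition)
GO = 34.6 - 0.448 = 34.152
NO-GO = nominal + upper_tol (largest hole = least material condition)
NO-GO = 34.6 + 0.036 = 34.636
spread = NO-GO - GO = 34.636 - 34.152 = 0.4840

0.4840


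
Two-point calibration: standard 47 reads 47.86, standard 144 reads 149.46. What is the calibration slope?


slope = (y2 - y1) / (x2 - x1)
= (149.46 - 47.86) / (144 - 47)
= 101.6000 / 97
= 1.0474

1.0474


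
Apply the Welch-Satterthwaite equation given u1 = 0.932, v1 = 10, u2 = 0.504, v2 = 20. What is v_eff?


uc = sqrt(u1^2 + u2^2) = sqrt(0.932^2 + 0.504^2) = 1.0595471
v_eff = uc^4 / (u1^4/v1 + u2^4/v2)
= 1.0595471^4 / (0.932^4/10 + 0.504^4/20)
= 1.2603207 / 0.078676972
v_eff = 16.0189

16.0189


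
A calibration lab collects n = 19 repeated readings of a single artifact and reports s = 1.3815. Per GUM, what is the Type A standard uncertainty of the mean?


u_A = s / sqrt(n)
u_A = 1.3815 / sqrt(19)
u_A = 1.3815 / 4.3588989
u_A = 0.3169

0.3169


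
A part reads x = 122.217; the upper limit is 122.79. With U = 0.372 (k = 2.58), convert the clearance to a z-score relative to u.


u = U / k = 0.372 / 2.58 = 0.14418605
margin = |USL - x| = |122.79 - 122.217| = 0.573
z = margin / u = 0.573 / 0.14418605
z = 3.9740

3.9740


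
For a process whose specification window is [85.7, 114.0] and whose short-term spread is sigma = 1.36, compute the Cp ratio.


Cp = (USL - LSL) / (6 * sigma)
= (114.0 - 85.7) / (6 * 1.36)
= 28.3000 / 8.1600
= 3.4681

3.4681


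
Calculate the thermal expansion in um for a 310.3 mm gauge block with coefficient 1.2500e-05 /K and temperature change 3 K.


dL = L * alpha * dT
= 310.3 * 1.2500e-05 * 3
= 0.0116363 mm
dL_um = 0.0116363 * 1000 = 11.6363 um

11.6363


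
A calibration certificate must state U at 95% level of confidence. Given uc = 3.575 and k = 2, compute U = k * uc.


U = k * uc
U = 2 * 3.575
U = 7.1500

7.1500


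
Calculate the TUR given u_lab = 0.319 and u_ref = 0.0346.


TUR = u_lab / u_ref
= 0.319 / 0.0346
= 9.2197

9.2197


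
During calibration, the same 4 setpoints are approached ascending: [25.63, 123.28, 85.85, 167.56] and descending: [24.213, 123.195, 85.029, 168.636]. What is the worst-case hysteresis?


|25.63 - 24.213| = 1.4170
|123.28 - 123.195| = 0.0850
|85.85 - 85.029| = 0.8210
|167.56 - 168.636| = 1.0760
hysteresis = max(diffs) = 1.4170

1.4170


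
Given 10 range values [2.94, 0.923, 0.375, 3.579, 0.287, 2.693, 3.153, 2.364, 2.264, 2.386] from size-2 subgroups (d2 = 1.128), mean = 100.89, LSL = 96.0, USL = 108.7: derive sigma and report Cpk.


R_bar = (2.94 + 0.923 + 0.375 + 3.579 + 0.287 + 2.693 + 3.153 + 2.364 + 2.264 + 2.386) / 10 = 2.0964
sigma = R_bar / d2 = 2.0964 / 1.128 = 1.8585106
Cp = (USL - LSL)/(6*sigma) = (108.7 - 96.0)/(6*1.8585106) = 1.1389
Cpu = (108.7 - 100.89)/(3*1.8585106) = 1.4008
Cpl = (100.89 - 96.0)/(3*1.8585106) = 0.8770
Cpk = min(Cpu, Cpl) = 0.8770

0.8770


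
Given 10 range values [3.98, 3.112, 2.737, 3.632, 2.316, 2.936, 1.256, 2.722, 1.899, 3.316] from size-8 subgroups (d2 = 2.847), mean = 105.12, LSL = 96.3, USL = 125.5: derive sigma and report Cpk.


R_bar = (3.98 + 3.112 + 2.737 + 3.632 + 2.316 + 2.936 + 1.256 + 2.722 + 1.899 + 3.316) / 10 = 2.7906
sigma = R_bar / d2 = 2.7906 / 2.847 = 0.98018967
Cp = (USL - LSL)/(6*sigma) = (125.5 - 96.3)/(6*0.98018967) = 4.9650
Cpu = (125.5 - 105.12)/(3*0.98018967) = 6.9306
Cpl = (105.12 - 96.3)/(3*0.98018967) = 2.9994
Cpk = min(Cpu, Cpl) = 2.9994

2.9994


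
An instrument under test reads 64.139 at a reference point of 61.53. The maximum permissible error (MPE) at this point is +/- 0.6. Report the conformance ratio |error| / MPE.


e = indication - reference = 64.139 - 61.53 = 2.6090
|e| = 2.6090
ratio = |e| / MPE = 2.6090 / 0.6
ratio = 4.3483

4.3483


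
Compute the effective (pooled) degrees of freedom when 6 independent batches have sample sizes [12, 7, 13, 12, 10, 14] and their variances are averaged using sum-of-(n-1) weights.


nu = sum_i (n_i - 1)
nu = ((12 - 1) + (7 - 1) + (13 - 1) + (12 - 1) + (10 - 1) + (14 - 1))
nu = 11 + 6 + 12 + 11 + 9 + 13
nu = 62

62


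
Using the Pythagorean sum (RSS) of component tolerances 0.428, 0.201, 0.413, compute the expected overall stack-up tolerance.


RSS = sqrt(0.428^2 + 0.201^2 + 0.413^2)
= sqrt(0.394154)
= 0.6278

0.6278


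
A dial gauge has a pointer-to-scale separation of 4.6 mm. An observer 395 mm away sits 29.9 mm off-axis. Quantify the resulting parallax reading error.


error = h * offset / d
= 4.6 * 29.9 / 395
= 0.3482

0.3482


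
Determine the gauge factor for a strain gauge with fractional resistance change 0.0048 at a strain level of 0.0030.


GF = (dR/R) / epsilon
= 0.0048 / 0.0030
= 1.6000

1.6000


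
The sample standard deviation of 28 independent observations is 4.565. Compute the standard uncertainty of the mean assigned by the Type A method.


u_A = s / sqrt(n)
u_A = 4.565 / sqrt(28)
u_A = 4.565 / 5.2915026
u_A = 0.8627

0.8627


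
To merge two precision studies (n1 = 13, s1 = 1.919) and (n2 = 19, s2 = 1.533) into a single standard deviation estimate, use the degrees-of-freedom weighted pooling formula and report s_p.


s_p = sqrt(((n1-1)*s1^2 + (n2-1)*s2^2) / (n1+n2-2))
numerator = (13-1)*1.919^2 + (19-1)*1.533^2 = 44.190732 + 42.301602 = 86.492334
denominator = 13 + 19 - 2 = 30
s_p^2 = 86.492334 / 30 = 2.8830778
s_p = sqrt(2.8830778) = 1.6980

1.6980


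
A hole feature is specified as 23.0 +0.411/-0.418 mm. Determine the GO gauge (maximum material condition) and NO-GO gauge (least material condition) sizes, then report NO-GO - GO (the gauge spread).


GO = nominal - lower_tol (smallest hole = maximum material condition)
GO = 23.0 - 0.418 = 22.582
NO-GO = nominal + upper_tol (largest hole = least material condition)
NO-GO = 23.0 + 0.411 = 23.411
spread = NO-GO - GO = 23.411 - 22.582 = 0.8290

0.8290


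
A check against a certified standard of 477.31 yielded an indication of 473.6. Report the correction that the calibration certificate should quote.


Correction = standard - reading
= 477.31 - 473.6
= 3.7100

3.7100


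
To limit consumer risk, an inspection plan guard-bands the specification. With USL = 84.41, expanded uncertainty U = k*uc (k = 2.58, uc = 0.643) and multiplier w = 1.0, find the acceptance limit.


U = k * uc = 2.58 * 0.643 = 1.65894
guard band g = w * U = 1.0 * 1.65894 = 1.65894
AL = USL - g = 84.41 - 1.65894
AL = 82.7511

82.7511


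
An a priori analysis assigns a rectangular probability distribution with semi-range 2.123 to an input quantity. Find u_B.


u_B = half_width / sqrt(3)
u_B = 2.123 / 1.7320508
u_B = 1.2257

1.2257


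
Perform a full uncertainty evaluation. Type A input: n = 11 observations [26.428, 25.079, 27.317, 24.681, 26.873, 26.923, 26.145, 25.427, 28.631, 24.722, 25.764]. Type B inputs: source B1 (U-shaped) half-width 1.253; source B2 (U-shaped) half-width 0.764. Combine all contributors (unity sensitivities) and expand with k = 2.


mean = (26.428 + 25.079 + 27.317 + 24.681 + 26.873 + 26.923 + 26.145 + 25.427 + 28.631 + 24.722 + 25.764) / 11 = 26.18090909
s = sqrt(sum((x - mean)^2)/(n-1)) = 1.2132691
u_A = s / sqrt(n) = 1.2132691 / sqrt(11) = 0.3658144
u_B1 = 1.253 / sqrt(2) = 0.8860048
u_B2 = 0.764 / sqrt(2) = 0.54022958
uc = sqrt(0.3658144^2 + 0.8860048^2 + 0.54022958^2) = 1.1003057
U = k * uc = 2 * 1.1003057
U = 2.2006

2.2006


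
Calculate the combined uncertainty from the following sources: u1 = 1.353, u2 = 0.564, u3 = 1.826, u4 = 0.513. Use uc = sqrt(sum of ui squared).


uc = sqrt(1.353^2 + 0.564^2 + 1.826^2 + 0.513^2)
uc = sqrt(5.74615)
uc = 2.3971

2.3971


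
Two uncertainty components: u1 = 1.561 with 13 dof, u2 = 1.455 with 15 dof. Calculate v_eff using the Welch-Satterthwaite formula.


uc = sqrt(u1^2 + u2^2) = sqrt(1.561^2 + 1.455^2) = 2.1339508
v_eff = uc^4 / (u1^4/v1 + u2^4/v2)
= 2.1339508^4 / (1.561^4/13 + 1.455^4/15)
= 20.736603 / 0.7555255
v_eff = 27.4466

27.4466


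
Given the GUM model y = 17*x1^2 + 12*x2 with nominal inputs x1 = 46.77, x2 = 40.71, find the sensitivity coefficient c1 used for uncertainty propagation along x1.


y = 17*x1^2 + 12*x2
dy/dx1 = 2*17*x1
Evaluate at x1 = 46.77: c1 = 34 * 46.77
c1 = 1590.1800

1590.1800


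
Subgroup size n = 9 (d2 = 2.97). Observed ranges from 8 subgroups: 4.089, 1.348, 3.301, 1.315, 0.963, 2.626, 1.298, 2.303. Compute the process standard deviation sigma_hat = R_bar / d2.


R_bar = (4.089 + 1.348 + 3.301 + 1.315 + 0.963 + 2.626 + 1.298 + 2.303) / 8
R_bar = 17.243 / 8 = 2.155375
sigma_hat = R_bar / d2 = 2.155375 / 2.97 = 0.7257

0.7257


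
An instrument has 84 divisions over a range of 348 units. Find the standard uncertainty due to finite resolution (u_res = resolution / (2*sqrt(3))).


resolution = range / divisions
resolution = 348 / 84 = 4.1428571
u_res = resolution / (2*sqrt(3))
u_res = 4.1428571 / 3.4641016
u_res = 1.1959

1.1959


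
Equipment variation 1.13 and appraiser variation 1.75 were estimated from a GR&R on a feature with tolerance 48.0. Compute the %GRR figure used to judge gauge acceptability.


GRR = sqrt(EV^2 + AV^2) = sqrt(1.13^2 + 1.75^2) = 2.0831227
%GRR = GRR / tol * 100 = 2.0831227 / 48.0 * 100
%GRR = 4.3398

4.3398


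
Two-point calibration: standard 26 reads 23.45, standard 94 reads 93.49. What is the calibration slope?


slope = (y2 - y1) / (x2 - x1)
= (93.49 - 23.45) / (94 - 26)
= 70.0400 / 68
= 1.0300

1.0300


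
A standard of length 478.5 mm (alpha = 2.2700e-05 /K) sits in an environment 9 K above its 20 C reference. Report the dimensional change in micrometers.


dL = L * alpha * dT
= 478.5 * 2.2700e-05 * 9
= 0.0977575 mm
dL_um = 0.0977575 * 1000 = 97.7575 um

97.7575


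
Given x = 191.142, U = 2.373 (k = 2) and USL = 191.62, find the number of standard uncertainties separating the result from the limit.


u = U / k = 2.373 / 2 = 1.1865
margin = |USL - x| = |191.62 - 191.142| = 0.478
z = margin / u = 0.478 / 1.1865
z = 0.4029

0.4029


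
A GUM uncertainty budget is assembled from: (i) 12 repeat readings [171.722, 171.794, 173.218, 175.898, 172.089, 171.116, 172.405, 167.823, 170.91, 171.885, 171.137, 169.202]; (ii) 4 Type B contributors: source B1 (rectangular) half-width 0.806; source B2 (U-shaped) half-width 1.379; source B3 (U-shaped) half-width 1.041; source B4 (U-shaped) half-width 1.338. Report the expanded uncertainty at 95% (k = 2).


mean = (171.722 + 171.794 + 173.218 + 175.898 + 172.089 + 171.116 + 172.405 + 167.823 + 170.91 + 171.885 + 171.137 + 169.202) / 12 = 171.5999167
s = sqrt(sum((x - mean)^2)/(n-1)) = 1.9783482
u_A = s / sqrt(n) = 1.9783482 / sqrt(12) = 0.57109993
u_B1 = 0.806 / sqrt(3) = 0.46534432
u_B2 = 1.379 / sqrt(2) = 0.97510025
u_B3 = 1.041 / sqrt(2) = 0.73609816
u_B4 = 1.338 / sqrt(2) = 0.94610887
uc = sqrt(0.57109993^2 + 0.46534432^2 + 0.97510025^2 + 0.73609816^2 + 0.94610887^2) = 1.7118655
U = k * uc = 2 * 1.7118655
U = 3.4237

3.4237


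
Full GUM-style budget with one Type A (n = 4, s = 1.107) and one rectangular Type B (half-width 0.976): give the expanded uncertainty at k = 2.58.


u_A = s / sqrt(n) = 1.107 / sqrt(4) = 0.5535
u_B = half_width / sqrt(3) = 0.976 / sqrt(3) = 0.56349386
uc = sqrt(u_A^2 + u_B^2) = sqrt(0.5535^2 + 0.56349386^2) = 0.78986555
U = k * uc = 2.58 * 0.78986555
U = 2.0379

2.0379


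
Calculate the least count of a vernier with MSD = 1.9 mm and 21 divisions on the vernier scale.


LC = MSD / n_div
= 1.9 / 21
= 0.0905

0.0905


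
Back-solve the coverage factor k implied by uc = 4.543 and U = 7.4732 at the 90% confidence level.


k = U / uc
k = 7.4732 / 4.543
k = 1.645

1.645


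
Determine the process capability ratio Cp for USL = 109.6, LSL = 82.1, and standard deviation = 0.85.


Cp = (USL - LSL) / (6 * sigma)
= (109.6 - 82.1) / (6 * 0.85)
= 27.5000 / 5.1000
= 5.3922

5.3922


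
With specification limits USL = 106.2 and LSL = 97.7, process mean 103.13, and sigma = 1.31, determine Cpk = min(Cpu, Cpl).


Cpu = (USL - mean) / (3*sigma) = (106.2 - 103.13) / (3*1.31) = 0.7812
Cpl = (mean - LSL) / (3*sigma) = (103.13 - 97.7) / (3*1.31) = 1.3817
Cpk = min(Cpu, Cpl) = 0.7812

0.7812


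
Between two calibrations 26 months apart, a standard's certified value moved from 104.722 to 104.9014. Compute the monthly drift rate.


rate = (v2 - v1) / months
= (104.9014 - 104.722) / 26
= 0.1794 / 26
= 0.0069

0.0069


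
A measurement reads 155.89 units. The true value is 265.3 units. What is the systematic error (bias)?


Systematic error = measured - true
= 155.89 - 265.3
= -109.4100

-109.4100


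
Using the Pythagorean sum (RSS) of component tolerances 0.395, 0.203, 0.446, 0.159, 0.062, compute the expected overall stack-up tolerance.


RSS = sqrt(0.395^2 + 0.203^2 + 0.446^2 + 0.159^2 + 0.062^2)
= sqrt(0.425275)
= 0.6521

0.6521


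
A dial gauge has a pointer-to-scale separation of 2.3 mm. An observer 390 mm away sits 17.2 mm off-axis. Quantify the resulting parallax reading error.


error = h * offset / d
= 2.3 * 17.2 / 390
= 0.1014

0.1014


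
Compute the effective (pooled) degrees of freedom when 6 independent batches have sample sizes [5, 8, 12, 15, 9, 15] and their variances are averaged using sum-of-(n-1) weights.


nu = sum_i (n_i - 1)
nu = ((5 - 1) + (8 - 1) + (12 - 1) + (15 - 1) + (9 - 1) + (15 - 1))
nu = 4 + 7 + 11 + 14 + 8 + 14
nu = 58

58


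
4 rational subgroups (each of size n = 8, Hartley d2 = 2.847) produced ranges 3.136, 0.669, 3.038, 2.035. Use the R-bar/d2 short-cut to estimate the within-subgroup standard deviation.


R_bar = (3.136 + 0.669 + 3.038 + 2.035) / 4
R_bar = 8.878 / 4 = 2.2195
sigma_hat = R_bar / d2 = 2.2195 / 2.847 = 0.7796

0.7796


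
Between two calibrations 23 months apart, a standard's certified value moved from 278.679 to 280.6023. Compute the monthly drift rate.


rate = (v2 - v1) / months
= (280.6023 - 278.679) / 23
= 1.9233 / 23
= 0.0836

0.0836


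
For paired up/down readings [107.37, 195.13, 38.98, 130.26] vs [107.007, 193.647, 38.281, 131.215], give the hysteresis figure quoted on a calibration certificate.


|107.37 - 107.007| = 0.3630
|195.13 - 193.647| = 1.4830
|38.98 - 38.281| = 0.6990
|130.26 - 131.215| = 0.9550
hysteresis = max(diffs) = 1.4830

1.4830


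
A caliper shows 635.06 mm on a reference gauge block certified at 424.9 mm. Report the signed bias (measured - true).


Systematic error = measured - true
= 635.06 - 424.9
= 210.1600

210.1600


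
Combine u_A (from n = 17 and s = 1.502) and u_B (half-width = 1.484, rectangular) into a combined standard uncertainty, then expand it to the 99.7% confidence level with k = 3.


u_A = s / sqrt(n) = 1.502 / sqrt(17) = 0.36428851
u_B = half_width / sqrt(3) = 1.484 / sqrt(3) = 0.8567878
uc = sqrt(u_A^2 + u_B^2) = sqrt(0.36428851^2 + 0.8567878^2) = 0.93101635
U = k * uc = 3 * 0.93101635
U = 2.7930

2.7930


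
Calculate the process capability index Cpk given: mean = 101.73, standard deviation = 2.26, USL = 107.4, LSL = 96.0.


Cpu = (USL - mean) / (3*sigma) = (107.4 - 101.73) / (3*2.26) = 0.8363
Cpl = (mean - LSL) / (3*sigma) = (101.73 - 96.0) / (3*2.26) = 0.8451
Cpk = min(Cpu, Cpl) = 0.8363

0.8363


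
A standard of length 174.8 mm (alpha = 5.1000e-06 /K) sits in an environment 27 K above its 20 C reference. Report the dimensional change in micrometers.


dL = L * alpha * dT
= 174.8 * 5.1000e-06 * 27
= 0.0240700 mm
dL_um = 0.0240700 * 1000 = 24.0700 um

24.0700


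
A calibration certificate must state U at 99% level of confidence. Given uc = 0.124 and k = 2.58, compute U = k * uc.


U = k * uc
U = 2.58 * 0.124
U = 0.3199

0.3199


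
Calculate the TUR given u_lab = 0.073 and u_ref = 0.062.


TUR = u_lab / u_ref
= 0.073 / 0.062
= 1.1774

1.1774


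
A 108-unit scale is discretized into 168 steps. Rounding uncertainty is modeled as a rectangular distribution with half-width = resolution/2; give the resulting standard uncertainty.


resolution = range / divisions
resolution = 108 / 168 = 0.64285714
u_res = resolution / (2*sqrt(3))
u_res = 0.64285714 / 3.4641016
u_res = 0.1856

0.1856


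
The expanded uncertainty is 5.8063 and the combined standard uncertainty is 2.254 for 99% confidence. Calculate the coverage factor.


k = U / uc
k = 5.8063 / 2.254
k = 2.576

2.576


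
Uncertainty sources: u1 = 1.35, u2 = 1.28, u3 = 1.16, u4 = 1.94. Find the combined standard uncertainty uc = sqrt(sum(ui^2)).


uc = sqrt(1.35^2 + 1.28^2 + 1.16^2 + 1.94^2)
uc = sqrt(8.5701)
uc = 2.9275

2.9275


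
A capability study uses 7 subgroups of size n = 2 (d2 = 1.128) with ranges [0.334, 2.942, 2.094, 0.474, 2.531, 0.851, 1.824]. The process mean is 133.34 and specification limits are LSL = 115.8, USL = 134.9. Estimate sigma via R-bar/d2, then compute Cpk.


R_bar = (0.334 + 2.942 + 2.094 + 0.474 + 2.531 + 0.851 + 1.824) / 7 = 1.5785714
sigma = R_bar / d2 = 1.5785714 / 1.128 = 1.3994427
Cp = (USL - LSL)/(6*sigma) = (134.9 - 115.8)/(6*1.3994427) = 2.2747
Cpu = (134.9 - 133.34)/(3*1.3994427) = 0.3716
Cpl = (133.34 - 115.8)/(3*1.3994427) = 4.1779
Cpk = min(Cpu, Cpl) = 0.3716

0.3716


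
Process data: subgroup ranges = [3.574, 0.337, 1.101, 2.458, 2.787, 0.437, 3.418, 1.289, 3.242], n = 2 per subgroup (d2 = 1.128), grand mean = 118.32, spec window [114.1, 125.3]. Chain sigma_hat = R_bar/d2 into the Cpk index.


R_bar = (3.574 + 0.337 + 1.101 + 2.458 + 2.787 + 0.437 + 3.418 + 1.289 + 3.242) / 9 = 2.0714444
sigma = R_bar / d2 = 2.0714444 / 1.128 = 1.8363869
Cp = (USL - LSL)/(6*sigma) = (125.3 - 114.1)/(6*1.8363869) = 1.0165
Cpu = (125.3 - 118.32)/(3*1.8363869) = 1.2670
Cpl = (118.32 - 114.1)/(3*1.8363869) = 0.7660
Cpk = min(Cpu, Cpl) = 0.7660

0.7660


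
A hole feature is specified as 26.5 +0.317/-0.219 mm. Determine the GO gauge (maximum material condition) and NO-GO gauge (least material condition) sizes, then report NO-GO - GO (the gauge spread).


GO = nominal - lower_tol (smallest hole = maximum material condition)
GO = 26.5 - 0.219 = 26.281
NO-GO = nominal + upper_tol (largest hole = least material condition)
NO-GO = 26.5 + 0.317 = 26.817
spread = NO-GO - GO = 26.817 - 26.281 = 0.5360

0.5360


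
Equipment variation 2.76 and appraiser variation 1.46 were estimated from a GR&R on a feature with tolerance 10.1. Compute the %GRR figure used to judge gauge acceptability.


GRR = sqrt(EV^2 + AV^2) = sqrt(2.76^2 + 1.46^2) = 3.1223709
%GRR = GRR / tol * 100 = 3.1223709 / 10.1 * 100
%GRR = 30.9146

30.9146


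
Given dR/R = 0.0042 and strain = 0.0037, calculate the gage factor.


GF = (dR/R) / epsilon
= 0.0042 / 0.0037
= 1.1351

1.1351


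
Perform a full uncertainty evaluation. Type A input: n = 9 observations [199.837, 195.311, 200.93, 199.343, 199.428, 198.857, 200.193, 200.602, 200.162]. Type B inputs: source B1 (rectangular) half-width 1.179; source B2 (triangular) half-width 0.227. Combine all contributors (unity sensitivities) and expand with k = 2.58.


mean = (199.837 + 195.311 + 200.93 + 199.343 + 199.428 + 198.857 + 200.193 + 200.602 + 200.162) / 9 = 199.407
s = sqrt(sum((x - mean)^2)/(n-1)) = 1.666003
u_A = s / sqrt(n) = 1.666003 / sqrt(9) = 0.55533433
u_B1 = 1.179 / sqrt(3) = 0.68069597
u_B2 = 0.227 / sqrt(6) = 0.092672362
uc = sqrt(0.55533433^2 + 0.68069597^2 + 0.092672362^2) = 0.88336368
U = k * uc = 2.58 * 0.88336368
U = 2.2791

2.2791


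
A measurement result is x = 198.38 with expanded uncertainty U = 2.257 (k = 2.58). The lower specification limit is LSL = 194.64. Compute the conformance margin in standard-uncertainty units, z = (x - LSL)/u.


u = U / k = 2.257 / 2.58 = 0.8748062
margin = |LSL - x| = |194.64 - 198.38| = 3.74
z = margin / u = 3.74 / 0.8748062
z = 4.2752

4.2752


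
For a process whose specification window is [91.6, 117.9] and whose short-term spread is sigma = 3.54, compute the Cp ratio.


Cp = (USL - LSL) / (6 * sigma)
= (117.9 - 91.6) / (6 * 3.54)
= 26.3000 / 21.2400
= 1.2382

1.2382


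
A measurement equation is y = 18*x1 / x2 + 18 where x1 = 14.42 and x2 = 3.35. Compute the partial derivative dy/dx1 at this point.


y = 18*x1 / x2 + 18
dy/dx1 = 18/x2
Evaluate at x2 = 3.35: c1 = 18 / 3.35
c1 = 5.3731

5.3731


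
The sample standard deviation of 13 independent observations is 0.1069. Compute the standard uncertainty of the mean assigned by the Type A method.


u_A = s / sqrt(n)
u_A = 0.1069 / sqrt(13)
u_A = 0.1069 / 3.6055513
u_A = 0.0296

0.0296


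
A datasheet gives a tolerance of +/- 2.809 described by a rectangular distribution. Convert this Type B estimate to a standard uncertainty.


u_B = half_width / sqrt(3)
u_B = 2.809 / 1.7320508
u_B = 1.6218

1.6218


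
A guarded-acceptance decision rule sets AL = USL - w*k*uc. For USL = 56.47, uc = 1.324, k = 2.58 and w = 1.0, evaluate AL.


U = k * uc = 2.58 * 1.324 = 3.41592
guard band g = w * U = 1.0 * 3.41592 = 3.41592
AL = USL - g = 56.47 - 3.41592
AL = 53.0541

53.0541


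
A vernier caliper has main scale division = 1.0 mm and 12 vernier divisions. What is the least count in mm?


LC = MSD / n_div
= 1.0 / 12
= 0.0833

0.0833


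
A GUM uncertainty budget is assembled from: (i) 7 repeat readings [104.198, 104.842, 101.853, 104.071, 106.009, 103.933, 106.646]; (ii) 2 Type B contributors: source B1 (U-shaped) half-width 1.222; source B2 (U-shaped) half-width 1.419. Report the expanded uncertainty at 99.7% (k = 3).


mean = (104.198 + 104.842 + 101.853 + 104.071 + 106.009 + 103.933 + 106.646) / 7 = 104.5074286
s = sqrt(sum((x - mean)^2)/(n-1)) = 1.5600383
u_A = s / sqrt(n) = 1.5600383 / sqrt(7) = 0.58963905
u_B1 = 1.222 / sqrt(2) = 0.86408449
u_B2 = 1.419 / sqrt(2) = 1.0033845
uc = sqrt(0.58963905^2 + 0.86408449^2 + 1.0033845^2) = 1.449516
U = k * uc = 3 * 1.449516
U = 4.3485

4.3485


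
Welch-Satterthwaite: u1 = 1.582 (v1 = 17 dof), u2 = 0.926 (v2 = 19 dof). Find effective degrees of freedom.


uc = sqrt(u1^2 + u2^2) = sqrt(1.582^2 + 0.926^2) = 1.8330848
v_eff = uc^4 / (u1^4/v1 + u2^4/v2)
= 1.8330848^4 / (1.582^4/17 + 0.926^4/19)
= 11.290943 / 0.40714683
v_eff = 27.7319

27.7319


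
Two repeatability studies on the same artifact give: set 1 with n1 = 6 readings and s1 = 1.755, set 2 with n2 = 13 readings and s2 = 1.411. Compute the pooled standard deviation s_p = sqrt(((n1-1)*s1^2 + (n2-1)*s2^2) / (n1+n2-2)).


s_p = sqrt(((n1-1)*s1^2 + (n2-1)*s2^2) / (n1+n2-2))
numerator = (6-1)*1.755^2 + (13-1)*1.411^2 = 15.400125 + 23.891052 = 39.291177
denominator = 6 + 13 - 2 = 17
s_p^2 = 39.291177 / 17 = 2.3112457
s_p = sqrt(2.3112457) = 1.5203

1.5203


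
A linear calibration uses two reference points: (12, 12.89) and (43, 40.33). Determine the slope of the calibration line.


slope = (y2 - y1) / (x2 - x1)
= (40.33 - 12.89) / (43 - 12)
= 27.4400 / 31
= 0.8852

0.8852


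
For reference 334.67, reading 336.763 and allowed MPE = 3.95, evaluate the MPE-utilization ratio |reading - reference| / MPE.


e = indication - reference = 336.763 - 334.67 = 2.0930
|e| = 2.0930
ratio = |e| / MPE = 2.0930 / 3.95
ratio = 0.5299

0.5299


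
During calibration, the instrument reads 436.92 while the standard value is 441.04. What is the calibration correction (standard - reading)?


Correction = standard - reading
= 441.04 - 436.92
= 4.1200

4.1200


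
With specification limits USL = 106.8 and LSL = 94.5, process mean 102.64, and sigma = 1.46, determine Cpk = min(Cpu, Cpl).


Cpu = (USL - mean) / (3*sigma) = (106.8 - 102.64) / (3*1.46) = 0.9498
Cpl = (mean - LSL) / (3*sigma) = (102.64 - 94.5) / (3*1.46) = 1.8584
Cpk = min(Cpu, Cpl) = 0.9498

0.9498


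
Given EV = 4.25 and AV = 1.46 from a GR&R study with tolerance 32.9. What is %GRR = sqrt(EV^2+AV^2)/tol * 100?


GRR = sqrt(EV^2 + AV^2) = sqrt(4.25^2 + 1.46^2) = 4.4937846
%GRR = GRR / tol * 100 = 4.4937846 / 32.9 * 100
%GRR = 13.6589

13.6589


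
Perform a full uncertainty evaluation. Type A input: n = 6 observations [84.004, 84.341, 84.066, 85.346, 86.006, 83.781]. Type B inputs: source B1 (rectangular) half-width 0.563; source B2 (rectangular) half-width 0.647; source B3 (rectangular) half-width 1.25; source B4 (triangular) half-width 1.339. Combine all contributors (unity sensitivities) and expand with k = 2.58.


mean = (84.004 + 84.341 + 84.066 + 85.346 + 86.006 + 83.781) / 6 = 84.59066667
s = sqrt(sum((x - mean)^2)/(n-1)) = 0.88442561
u_A = s / sqrt(n) = 0.88442561 / sqrt(6) = 0.36106524
u_B1 = 0.563 / sqrt(3) = 0.3250482
u_B2 = 0.647 / sqrt(3) = 0.37354562
u_B3 = 1.25 / sqrt(3) = 0.72168784
u_B4 = 1.339 / sqrt(6) = 0.54664446
uc = sqrt(0.36106524^2 + 0.3250482^2 + 0.37354562^2 + 0.72168784^2 + 0.54664446^2) = 1.0932586
U = k * uc = 2.58 * 1.0932586
U = 2.8206

2.8206


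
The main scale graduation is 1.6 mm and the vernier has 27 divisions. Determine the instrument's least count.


LC = MSD / n_div
= 1.6 / 27
= 0.0593

0.0593


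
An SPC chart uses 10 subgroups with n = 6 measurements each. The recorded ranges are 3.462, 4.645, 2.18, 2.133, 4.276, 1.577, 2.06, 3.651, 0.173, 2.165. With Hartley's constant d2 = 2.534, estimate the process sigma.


R_bar = (3.462 + 4.645 + 2.18 + 2.133 + 4.276 + 1.577 + 2.06 + 3.651 + 0.173 + 2.165) / 10
R_bar = 26.322 / 10 = 2.6322
sigma_hat = R_bar / d2 = 2.6322 / 2.534 = 1.0388

1.0388


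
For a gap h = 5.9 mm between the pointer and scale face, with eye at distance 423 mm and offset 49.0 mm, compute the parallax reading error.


error = h * offset / d
= 5.9 * 49.0 / 423
= 0.6835

0.6835


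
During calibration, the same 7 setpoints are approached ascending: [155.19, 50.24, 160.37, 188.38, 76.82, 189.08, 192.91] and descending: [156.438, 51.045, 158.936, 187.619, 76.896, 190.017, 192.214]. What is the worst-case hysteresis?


|155.19 - 156.438| = 1.2480
|50.24 - 51.045| = 0.8050
|160.37 - 158.936| = 1.4340
|188.38 - 187.619| = 0.7610
|76.82 - 76.896| = 0.0760
|189.08 - 190.017| = 0.9370
|192.91 - 192.214| = 0.6960
hysteresis = max(diffs) = 1.4340

1.4340


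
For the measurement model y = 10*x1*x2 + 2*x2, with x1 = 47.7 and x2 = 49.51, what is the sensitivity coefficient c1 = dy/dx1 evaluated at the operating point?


y = 10*x1*x2 + 2*x2
dy/dx1 = 10*x2
Evaluate at x2 = 49.51: c1 = 10 * 49.51
c1 = 495.1000

495.1000


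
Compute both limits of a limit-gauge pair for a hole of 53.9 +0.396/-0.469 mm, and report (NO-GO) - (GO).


GO = nominal - lower_tol (smallest hole = maximum material condition)
GO = 53.9 - 0.469 = 53.431
NO-GO = nominal + upper_tol (largest hole = least material condition)
NO-GO = 53.9 + 0.396 = 54.296
spread = NO-GO - GO = 54.296 - 53.431 = 0.8650

0.8650


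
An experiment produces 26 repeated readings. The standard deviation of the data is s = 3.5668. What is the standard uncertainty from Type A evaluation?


u_A = s / sqrt(n)
u_A = 3.5668 / sqrt(26)
u_A = 3.5668 / 5.0990195
u_A = 0.6995

0.6995


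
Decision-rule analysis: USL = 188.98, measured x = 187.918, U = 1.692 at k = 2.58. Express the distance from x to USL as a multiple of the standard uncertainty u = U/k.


u = U / k = 1.692 / 2.58 = 0.65581395
margin = |USL - x| = |188.98 - 187.918| = 1.062
z = margin / u = 1.062 / 0.65581395
z = 1.6194

1.6194


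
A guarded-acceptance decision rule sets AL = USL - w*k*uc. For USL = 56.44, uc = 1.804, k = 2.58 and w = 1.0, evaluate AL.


U = k * uc = 2.58 * 1.804 = 4.65432
guard band g = w * U = 1.0 * 4.65432 = 4.65432
AL = USL - g = 56.44 - 4.65432
AL = 51.7857

51.7857


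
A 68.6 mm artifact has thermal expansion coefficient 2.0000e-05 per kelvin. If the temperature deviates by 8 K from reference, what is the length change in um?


dL = L * alpha * dT
= 68.6 * 2.0000e-05 * 8
= 0.0109760 mm
dL_um = 0.0109760 * 1000 = 10.9760 um

10.9760


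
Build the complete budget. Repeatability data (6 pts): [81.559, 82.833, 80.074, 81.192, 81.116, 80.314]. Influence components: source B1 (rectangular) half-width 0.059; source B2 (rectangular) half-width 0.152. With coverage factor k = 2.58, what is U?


mean = (81.559 + 82.833 + 80.074 + 81.192 + 81.116 + 80.314) / 6 = 81.18133333
s = sqrt(sum((x - mean)^2)/(n-1)) = 0.98523818
u_A = s / sqrt(n) = 0.98523818 / sqrt(6) = 0.4022218
u_B1 = 0.059 / sqrt(3) = 0.034063666
u_B2 = 0.152 / sqrt(3) = 0.087757241
uc = sqrt(0.4022218^2 + 0.034063666^2 + 0.087757241^2) = 0.41309084
U = k * uc = 2.58 * 0.41309084
U = 1.0658

1.0658


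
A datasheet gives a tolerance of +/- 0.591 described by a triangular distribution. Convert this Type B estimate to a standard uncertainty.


u_B = half_width / sqrt(6)
u_B = 0.591 / 2.4494897
u_B = 0.2413

0.2413


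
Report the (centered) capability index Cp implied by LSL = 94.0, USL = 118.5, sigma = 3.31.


Cp = (USL - LSL) / (6 * sigma)
= (118.5 - 94.0) / (6 * 3.31)
= 24.5000 / 19.8600
= 1.2336

1.2336


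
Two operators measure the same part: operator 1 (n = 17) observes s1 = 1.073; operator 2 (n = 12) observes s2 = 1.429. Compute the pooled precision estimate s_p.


s_p = sqrt(((n1-1)*s1^2 + (n2-1)*s2^2) / (n1+n2-2))
numerator = (17-1)*1.073^2 + (12-1)*1.429^2 = 18.421264 + 22.462451 = 40.883715
denominator = 17 + 12 - 2 = 27
s_p^2 = 40.883715 / 27 = 1.5142117
s_p = sqrt(1.5142117) = 1.2305

1.2305


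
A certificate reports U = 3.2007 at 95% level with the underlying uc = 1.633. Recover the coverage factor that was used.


k = U / uc
k = 3.2007 / 1.633
k = 1.96

1.96


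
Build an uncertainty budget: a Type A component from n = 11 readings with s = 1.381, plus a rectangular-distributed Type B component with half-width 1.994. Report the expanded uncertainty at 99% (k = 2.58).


u_A = s / sqrt(n) = 1.381 / sqrt(11) = 0.41638717
u_B = half_width / sqrt(3) = 1.994 / sqrt(3) = 1.1512364
uc = sqrt(u_A^2 + u_B^2) = sqrt(0.41638717^2 + 1.1512364^2) = 1.2242236
U = k * uc = 2.58 * 1.2242236
U = 3.1585

3.1585


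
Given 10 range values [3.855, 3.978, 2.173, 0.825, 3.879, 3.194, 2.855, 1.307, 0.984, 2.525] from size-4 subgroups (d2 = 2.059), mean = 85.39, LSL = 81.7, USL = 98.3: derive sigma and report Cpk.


R_bar = (3.855 + 3.978 + 2.173 + 0.825 + 3.879 + 3.194 + 2.855 + 1.307 + 0.984 + 2.525) / 10 = 2.5575
sigma = R_bar / d2 = 2.5575 / 2.059 = 1.2421078
Cp = (USL - LSL)/(6*sigma) = (98.3 - 81.7)/(6*1.2421078) = 2.2274
Cpu = (98.3 - 85.39)/(3*1.2421078) = 3.4645
Cpl = (85.39 - 81.7)/(3*1.2421078) = 0.9903
Cpk = min(Cpu, Cpl) = 0.9903

0.9903


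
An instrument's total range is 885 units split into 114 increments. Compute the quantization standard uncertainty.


resolution = range / divisions
resolution = 885 / 114 = 7.7631579
u_res = resolution / (2*sqrt(3))
u_res = 7.7631579 / 3.4641016
u_res = 2.2410

2.2410


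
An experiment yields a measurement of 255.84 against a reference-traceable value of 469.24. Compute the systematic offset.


Systematic error = measured - true
= 255.84 - 469.24
= -213.4000

-213.4000


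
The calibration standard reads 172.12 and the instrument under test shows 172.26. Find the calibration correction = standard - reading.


Correction = standard - reading
= 172.12 - 172.26
= -0.1400

-0.1400


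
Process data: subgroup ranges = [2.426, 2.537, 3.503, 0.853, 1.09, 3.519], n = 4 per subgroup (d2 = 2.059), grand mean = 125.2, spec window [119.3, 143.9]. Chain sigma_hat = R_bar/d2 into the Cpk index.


R_bar = (2.426 + 2.537 + 3.503 + 0.853 + 1.09 + 3.519) / 6 = 2.3213333
sigma = R_bar / d2 = 2.3213333 / 2.059 = 1.1274081
Cp = (USL - LSL)/(6*sigma) = (143.9 - 119.3)/(6*1.1274081) = 3.6367
Cpu = (143.9 - 125.2)/(3*1.1274081) = 5.5289
Cpl = (125.2 - 119.3)/(3*1.1274081) = 1.7444
Cpk = min(Cpu, Cpl) = 1.7444

1.7444


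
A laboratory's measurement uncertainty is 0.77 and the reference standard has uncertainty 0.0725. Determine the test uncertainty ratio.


TUR = u_lab / u_ref
= 0.77 / 0.0725
= 10.6207

10.6207


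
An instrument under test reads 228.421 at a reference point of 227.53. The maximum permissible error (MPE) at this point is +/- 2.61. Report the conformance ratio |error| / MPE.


e = indication - reference = 228.421 - 227.53 = 0.8910
|e| = 0.8910
ratio = |e| / MPE = 0.8910 / 2.61
ratio = 0.3414

0.3414


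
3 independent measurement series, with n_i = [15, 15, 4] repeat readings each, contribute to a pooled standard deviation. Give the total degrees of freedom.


nu = sum_i (n_i - 1)
nu = ((15 - 1) + (15 - 1) + (4 - 1))
nu = 14 + 14 + 3
nu = 31

31


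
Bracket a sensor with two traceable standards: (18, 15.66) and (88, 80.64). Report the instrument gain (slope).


slope = (y2 - y1) / (x2 - x1)
= (80.64 - 15.66) / (88 - 18)
= 64.9800 / 70
= 0.9283

0.9283


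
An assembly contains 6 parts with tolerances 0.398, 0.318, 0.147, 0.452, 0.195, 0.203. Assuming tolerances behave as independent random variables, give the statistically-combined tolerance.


RSS = sqrt(0.398^2 + 0.318^2 + 0.147^2 + 0.452^2 + 0.195^2 + 0.203^2)
= sqrt(0.564675)
= 0.7514

0.7514


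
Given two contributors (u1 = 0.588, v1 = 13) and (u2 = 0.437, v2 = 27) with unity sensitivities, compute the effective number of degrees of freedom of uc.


uc = sqrt(u1^2 + u2^2) = sqrt(0.588^2 + 0.437^2) = 0.73260699
v_eff = uc^4 / (u1^4/v1 + u2^4/v2)
= 0.73260699^4 / (0.588^4/13 + 0.437^4/27)
= 0.28806085 / 0.010546011
v_eff = 27.3147

27.3147


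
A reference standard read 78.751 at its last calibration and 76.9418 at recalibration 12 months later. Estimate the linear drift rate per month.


rate = (v2 - v1) / months
= (76.9418 - 78.751) / 12
= -1.8092 / 12
= -0.1508

-0.1508


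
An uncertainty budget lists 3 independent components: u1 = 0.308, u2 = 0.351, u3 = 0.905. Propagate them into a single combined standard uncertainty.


uc = sqrt(0.308^2 + 0.351^2 + 0.905^2)
uc = sqrt(1.03709)
uc = 1.0184

1.0184


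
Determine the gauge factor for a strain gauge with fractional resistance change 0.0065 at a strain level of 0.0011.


GF = (dR/R) / epsilon
= 0.0065 / 0.0011
= 5.9091

5.9091


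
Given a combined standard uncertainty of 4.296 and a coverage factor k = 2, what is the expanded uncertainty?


U = k * uc
U = 2 * 4.296
U = 8.5920

8.5920


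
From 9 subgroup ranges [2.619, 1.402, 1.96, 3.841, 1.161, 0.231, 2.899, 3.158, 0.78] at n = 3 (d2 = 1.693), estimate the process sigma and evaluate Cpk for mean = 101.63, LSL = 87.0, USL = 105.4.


R_bar = (2.619 + 1.402 + 1.96 + 3.841 + 1.161 + 0.231 + 2.899 + 3.158 + 0.78) / 9 = 2.0056667
sigma = R_bar / d2 = 2.0056667 / 1.693 = 1.184682
Cp = (USL - LSL)/(6*sigma) = (105.4 - 87.0)/(6*1.184682) = 2.5886
Cpu = (105.4 - 101.63)/(3*1.184682) = 1.0608
Cpl = (101.63 - 87.0)/(3*1.184682) = 4.1164
Cpk = min(Cpu, Cpl) = 1.0608

1.0608
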